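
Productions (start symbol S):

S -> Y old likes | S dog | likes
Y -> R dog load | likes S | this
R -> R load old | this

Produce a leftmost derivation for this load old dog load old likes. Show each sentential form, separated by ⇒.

S ⇒ Y old likes ⇒ R dog load old likes ⇒ R load old dog load old likes ⇒ this load old dog load old likes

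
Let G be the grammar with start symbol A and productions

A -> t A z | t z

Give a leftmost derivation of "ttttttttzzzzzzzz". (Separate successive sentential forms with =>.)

A => tAz => ttAzz => tttAzzz => ttttAzzzz => tttttAzzzzz => ttttttAzzzzzz => tttttttAzzzzzzz => ttttttttzzzzzzzz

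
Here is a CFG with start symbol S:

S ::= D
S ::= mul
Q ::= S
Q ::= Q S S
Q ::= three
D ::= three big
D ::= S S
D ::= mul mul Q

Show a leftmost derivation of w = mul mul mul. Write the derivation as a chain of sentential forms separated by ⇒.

S ⇒ D   [S ::= D]
D ⇒ mul mul Q   [D ::= mul mul Q]
mul mul Q ⇒ mul mul S   [Q ::= S]
mul mul S ⇒ mul mul mul   [S ::= mul]

S ⇒ D ⇒ mul mul Q ⇒ mul mul S ⇒ mul mul mul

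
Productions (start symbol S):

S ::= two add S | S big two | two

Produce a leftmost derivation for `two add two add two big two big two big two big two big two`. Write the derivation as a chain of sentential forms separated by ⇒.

S ⇒ two add S ⇒ two add S big two ⇒ two add S big two big two ⇒ two add S big two big two big two ⇒ two add S big two big two big two big two ⇒ two add S big two big two big two big two big two ⇒ two add two add S big two big two big two big two big two ⇒ two add two add two big two big two big two big two big two

S ⇒ two add S   [S ::= two add S]
two add S ⇒ two add S big two   [S ::= S big two]
two add S big two ⇒ two add S big two big two   [S ::= S big two]
two add S big two big two ⇒ two add S big two big two big two   [S ::= S big two]
two add S big two big two big two ⇒ two add S big two big two big two big two   [S ::= S big two]
two add S big two big two big two big two ⇒ two add S big two big two big two big two big two   [S ::= S big two]
two add S big two big two big two big two big two ⇒ two add two add S big two big two big two big two big two   [S ::= two add S]
two add two add S big two big two big two big two big two ⇒ two add two add two big two big two big two big two big two   [S ::= two]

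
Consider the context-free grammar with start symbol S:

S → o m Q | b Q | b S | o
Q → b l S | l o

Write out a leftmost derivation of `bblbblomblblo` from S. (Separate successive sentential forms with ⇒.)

S⇒bQ⇒bblS⇒bblbQ⇒bblbblS⇒bblbblomQ⇒bblbblomblS⇒bblbblomblbQ⇒bblbblomblblo

S ⇒ bQ   [S → b Q]
bQ ⇒ bblS   [Q → b l S]
bblS ⇒ bblbQ   [S → b Q]
bblbQ ⇒ bblbblS   [Q → b l S]
bblbblS ⇒ bblbblomQ   [S → o m Q]
bblbblomQ ⇒ bblbblomblS   [Q → b l S]
bblbblomblS ⇒ bblbblomblbQ   [S → b Q]
bblbblomblbQ ⇒ bblbblomblblo   [Q → l o]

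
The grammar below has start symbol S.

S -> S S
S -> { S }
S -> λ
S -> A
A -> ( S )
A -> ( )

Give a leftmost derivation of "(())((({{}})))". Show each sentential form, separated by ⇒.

S ⇒ SS   [S -> S S]
SS ⇒ AS   [S -> A]
AS ⇒ (S)S   [A -> ( S )]
(S)S ⇒ (A)S   [S -> A]
(A)S ⇒ (())S   [A -> ( )]
(())S ⇒ (())A   [S -> A]
(())A ⇒ (())(S)   [A -> ( S )]
(())(S) ⇒ (())(A)   [S -> A]
(())(A) ⇒ (())((S))   [A -> ( S )]
(())((S)) ⇒ (())((A))   [S -> A]
(())((A)) ⇒ (())(((S)))   [A -> ( S )]
(())(((S))) ⇒ (())((({S})))   [S -> { S }]
(())((({S}))) ⇒ (())((({{S}})))   [S -> { S }]
(())((({{S}}))) ⇒ (())((({{}})))   [S -> λ]

S ⇒ SS ⇒ AS ⇒ (S)S ⇒ (A)S ⇒ (())S ⇒ (())A ⇒ (())(S) ⇒ (())(A) ⇒ (())((S)) ⇒ (())((A)) ⇒ (())(((S))) ⇒ (())((({S}))) ⇒ (())((({{S}}))) ⇒ (())((({{}})))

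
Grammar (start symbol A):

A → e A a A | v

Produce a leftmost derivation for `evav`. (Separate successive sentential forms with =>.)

A=>eAaA=>evaA=>evav

A => eAaA   [A → e A a A]
eAaA => evaA   [A → v]
evaA => evav   [A → v]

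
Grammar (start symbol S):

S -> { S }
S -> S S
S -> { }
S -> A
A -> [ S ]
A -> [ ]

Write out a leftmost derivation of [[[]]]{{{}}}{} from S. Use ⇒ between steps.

S⇒SS⇒SSS⇒ASS⇒[S]SS⇒[A]SS⇒[[S]]SS⇒[[A]]SS⇒[[[]]]SS⇒[[[]]]{S}S⇒[[[]]]{{S}}S⇒[[[]]]{{{}}}S⇒[[[]]]{{{}}}{}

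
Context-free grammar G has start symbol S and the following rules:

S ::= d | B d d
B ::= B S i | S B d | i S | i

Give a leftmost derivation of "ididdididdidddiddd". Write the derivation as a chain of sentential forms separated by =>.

S => Bdd => SBddd => BddBddd => SBdddBddd => BddBdddBddd => BSiddBdddBddd => BSiSiddBdddBddd => iSSiSiddBdddBddd => idSiSiddBdddBddd => idBddiSiddBdddBddd => ididdiSiddBdddBddd => ididdididdBdddBddd => ididdididdidddBddd => ididdididdidddiddd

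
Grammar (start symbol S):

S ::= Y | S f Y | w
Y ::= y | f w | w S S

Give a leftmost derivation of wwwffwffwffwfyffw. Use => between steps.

S => SfY   [S ::= S f Y]
SfY => YfY   [S ::= Y]
YfY => wSSfY   [Y ::= w S S]
wSSfY => wwSfY   [S ::= w]
wwSfY => wwSfYfY   [S ::= S f Y]
wwSfYfY => wwSfYfYfY   [S ::= S f Y]
wwSfYfYfY => wwSfYfYfYfY   [S ::= S f Y]
wwSfYfYfYfY => wwSfYfYfYfYfY   [S ::= S f Y]
wwSfYfYfYfYfY => wwwfYfYfYfYfY   [S ::= w]
wwwfYfYfYfYfY => wwwffwfYfYfYfY   [Y ::= f w]
wwwffwfYfYfYfY => wwwffwffwfYfYfY   [Y ::= f w]
wwwffwffwfYfYfY => wwwffwffwffwfYfY   [Y ::= f w]
wwwffwffwffwfYfY => wwwffwffwffwfyfY   [Y ::= y]
wwwffwffwffwfyfY => wwwffwffwffwfyffw   [Y ::= f w]

S => SfY => YfY => wSSfY => wwSfY => wwSfYfY => wwSfYfYfY => wwSfYfYfYfY => wwSfYfYfYfYfY => wwwfYfYfYfYfY => wwwffwfYfYfYfY => wwwffwffwfYfYfY => wwwffwffwffwfYfY => wwwffwffwffwfyfY => wwwffwffwffwfyffw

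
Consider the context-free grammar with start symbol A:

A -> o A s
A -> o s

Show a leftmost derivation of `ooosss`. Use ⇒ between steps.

A ⇒ oAs ⇒ ooAss ⇒ ooosss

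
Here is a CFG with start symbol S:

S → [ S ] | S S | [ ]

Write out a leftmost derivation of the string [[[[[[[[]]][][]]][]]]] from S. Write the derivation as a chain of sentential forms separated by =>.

S => [S]   [S → [ S ]]
[S] => [[S]]   [S → [ S ]]
[[S]] => [[[S]]]   [S → [ S ]]
[[[S]]] => [[[SS]]]   [S → S S]
[[[SS]]] => [[[[S]S]]]   [S → [ S ]]
[[[[S]S]]] => [[[[[S]]S]]]   [S → [ S ]]
[[[[[S]]S]]] => [[[[[SS]]S]]]   [S → S S]
[[[[[SS]]S]]] => [[[[[[S]S]]S]]]   [S → [ S ]]
[[[[[[S]S]]S]]] => [[[[[[[S]]S]]S]]]   [S → [ S ]]
[[[[[[[S]]S]]S]]] => [[[[[[[[]]]S]]S]]]   [S → [ ]]
[[[[[[[[]]]S]]S]]] => [[[[[[[[]]]SS]]S]]]   [S → S S]
[[[[[[[[]]]SS]]S]]] => [[[[[[[[]]][]S]]S]]]   [S → [ ]]
[[[[[[[[]]][]S]]S]]] => [[[[[[[[]]][][]]]S]]]   [S → [ ]]
[[[[[[[[]]][][]]]S]]] => [[[[[[[[]]][][]]][]]]]   [S → [ ]]

S => [S] => [[S]] => [[[S]]] => [[[SS]]] => [[[[S]S]]] => [[[[[S]]S]]] => [[[[[SS]]S]]] => [[[[[[S]S]]S]]] => [[[[[[[S]]S]]S]]] => [[[[[[[[]]]S]]S]]] => [[[[[[[[]]]SS]]S]]] => [[[[[[[[]]][]S]]S]]] => [[[[[[[[]]][][]]]S]]] => [[[[[[[[]]][][]]][]]]]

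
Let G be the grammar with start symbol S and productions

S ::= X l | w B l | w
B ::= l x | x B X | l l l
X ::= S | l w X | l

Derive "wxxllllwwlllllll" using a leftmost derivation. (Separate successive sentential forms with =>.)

S=>Xl=>Sl=>wBll=>wxBXll=>wxxBXXll=>wxxlllXXll=>wxxllllwXXll=>wxxllllwSXll=>wxxllllwwBlXll=>wxxllllwwllllXll=>wxxllllwwlllllll

S => Xl   [S ::= X l]
Xl => Sl   [X ::= S]
Sl => wBll   [S ::= w B l]
wBll => wxBXll   [B ::= x B X]
wxBXll => wxxBXXll   [B ::= x B X]
wxxBXXll => wxxlllXXll   [B ::= l l l]
wxxlllXXll => wxxllllwXXll   [X ::= l w X]
wxxllllwXXll => wxxllllwSXll   [X ::= S]
wxxllllwSXll => wxxllllwwBlXll   [S ::= w B l]
wxxllllwwBlXll => wxxllllwwllllXll   [B ::= l l l]
wxxllllwwllllXll => wxxllllwwlllllll   [X ::= l]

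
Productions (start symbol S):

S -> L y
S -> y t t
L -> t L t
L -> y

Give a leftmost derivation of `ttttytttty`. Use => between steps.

S=>Ly=>tLty=>ttLtty=>tttLttty=>ttttLtttty=>ttttytttty

S => Ly   [S -> L y]
Ly => tLty   [L -> t L t]
tLty => ttLtty   [L -> t L t]
ttLtty => tttLttty   [L -> t L t]
tttLttty => ttttLtttty   [L -> t L t]
ttttLtttty => ttttytttty   [L -> y]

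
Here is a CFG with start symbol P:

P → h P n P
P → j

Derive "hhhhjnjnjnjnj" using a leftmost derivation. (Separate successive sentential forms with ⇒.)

P ⇒ hPnP   [P → h P n P]
hPnP ⇒ hhPnPnP   [P → h P n P]
hhPnPnP ⇒ hhhPnPnPnP   [P → h P n P]
hhhPnPnPnP ⇒ hhhhPnPnPnPnP   [P → h P n P]
hhhhPnPnPnPnP ⇒ hhhhjnPnPnPnP   [P → j]
hhhhjnPnPnPnP ⇒ hhhhjnjnPnPnP   [P → j]
hhhhjnjnPnPnP ⇒ hhhhjnjnjnPnP   [P → j]
hhhhjnjnjnPnP ⇒ hhhhjnjnjnjnP   [P → j]
hhhhjnjnjnjnP ⇒ hhhhjnjnjnjnj   [P → j]

P ⇒ hPnP ⇒ hhPnPnP ⇒ hhhPnPnPnP ⇒ hhhhPnPnPnPnP ⇒ hhhhjnPnPnPnP ⇒ hhhhjnjnPnPnP ⇒ hhhhjnjnjnPnP ⇒ hhhhjnjnjnjnP ⇒ hhhhjnjnjnjnj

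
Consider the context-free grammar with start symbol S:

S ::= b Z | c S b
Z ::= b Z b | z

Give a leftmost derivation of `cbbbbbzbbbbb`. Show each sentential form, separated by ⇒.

S ⇒ cSb ⇒ cbZb ⇒ cbbZbb ⇒ cbbbZbbb ⇒ cbbbbZbbbb ⇒ cbbbbbZbbbbb ⇒ cbbbbbzbbbbb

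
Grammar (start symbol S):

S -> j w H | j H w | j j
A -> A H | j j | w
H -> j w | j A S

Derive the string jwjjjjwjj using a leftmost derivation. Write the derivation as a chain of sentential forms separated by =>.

S=>jwH=>jwjAS=>jwjAHS=>jwjjjHS=>jwjjjjwS=>jwjjjjwjj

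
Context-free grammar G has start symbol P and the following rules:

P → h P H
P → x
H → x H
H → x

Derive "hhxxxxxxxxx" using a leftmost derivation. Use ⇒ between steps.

P ⇒ hPH ⇒ hhPHH ⇒ hhxHH ⇒ hhxxHH ⇒ hhxxxHH ⇒ hhxxxxHH ⇒ hhxxxxxHH ⇒ hhxxxxxxH ⇒ hhxxxxxxxH ⇒ hhxxxxxxxxH ⇒ hhxxxxxxxxx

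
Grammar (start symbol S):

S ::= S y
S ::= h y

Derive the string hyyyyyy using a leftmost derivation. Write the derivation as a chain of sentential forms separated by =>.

S => Sy => Syy => Syyy => Syyyy => Syyyyy => hyyyyyy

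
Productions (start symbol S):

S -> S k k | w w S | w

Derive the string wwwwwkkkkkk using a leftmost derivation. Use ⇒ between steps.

S ⇒ wwS ⇒ wwSkk ⇒ wwSkkkk ⇒ wwwwSkkkk ⇒ wwwwSkkkkkk ⇒ wwwwwkkkkkk

S ⇒ wwS   [S -> w w S]
wwS ⇒ wwSkk   [S -> S k k]
wwSkk ⇒ wwSkkkk   [S -> S k k]
wwSkkkk ⇒ wwwwSkkkk   [S -> w w S]
wwwwSkkkk ⇒ wwwwSkkkkkk   [S -> S k k]
wwwwSkkkkkk ⇒ wwwwwkkkkkk   [S -> w]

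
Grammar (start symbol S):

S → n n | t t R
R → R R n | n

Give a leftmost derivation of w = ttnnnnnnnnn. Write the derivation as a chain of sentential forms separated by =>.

S => ttR => ttRRn => ttRRnRn => ttRRnRnRn => ttRRnRnRnRn => ttnRnRnRnRn => ttnnnRnRnRn => ttnnnnnRnRn => ttnnnnnnnRn => ttnnnnnnnnn

S => ttR   [S → t t R]
ttR => ttRRn   [R → R R n]
ttRRn => ttRRnRn   [R → R R n]
ttRRnRn => ttRRnRnRn   [R → R R n]
ttRRnRnRn => ttRRnRnRnRn   [R → R R n]
ttRRnRnRnRn => ttnRnRnRnRn   [R → n]
ttnRnRnRnRn => ttnnnRnRnRn   [R → n]
ttnnnRnRnRn => ttnnnnnRnRn   [R → n]
ttnnnnnRnRn => ttnnnnnnnRn   [R → n]
ttnnnnnnnRn => ttnnnnnnnnn   [R → n]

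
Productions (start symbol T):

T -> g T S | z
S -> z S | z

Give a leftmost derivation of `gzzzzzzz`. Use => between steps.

T => gTS => gzS => gzzS => gzzzS => gzzzzS => gzzzzzS => gzzzzzzS => gzzzzzzz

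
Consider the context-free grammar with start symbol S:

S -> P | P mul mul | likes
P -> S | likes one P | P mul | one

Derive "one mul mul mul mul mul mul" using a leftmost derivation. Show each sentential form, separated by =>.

S => P mul mul   [S -> P mul mul]
P mul mul => S mul mul   [P -> S]
S mul mul => P mul mul mul mul   [S -> P mul mul]
P mul mul mul mul => P mul mul mul mul mul   [P -> P mul]
P mul mul mul mul mul => P mul mul mul mul mul mul   [P -> P mul]
P mul mul mul mul mul mul => one mul mul mul mul mul mul   [P -> one]

S => P mul mul => S mul mul => P mul mul mul mul => P mul mul mul mul mul => P mul mul mul mul mul mul => one mul mul mul mul mul mul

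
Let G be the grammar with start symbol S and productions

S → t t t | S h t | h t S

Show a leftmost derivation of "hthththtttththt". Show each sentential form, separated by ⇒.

S ⇒ Sht ⇒ htSht ⇒ hthtSht ⇒ hththtSht ⇒ hththtShtht ⇒ hthththtShtht ⇒ hthththtttththt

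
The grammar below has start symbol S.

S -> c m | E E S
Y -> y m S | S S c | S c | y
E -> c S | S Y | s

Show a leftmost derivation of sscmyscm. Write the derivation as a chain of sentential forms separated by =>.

S => EES   [S -> E E S]
EES => SYES   [E -> S Y]
SYES => EESYES   [S -> E E S]
EESYES => sESYES   [E -> s]
sESYES => ssSYES   [E -> s]
ssSYES => sscmYES   [S -> c m]
sscmYES => sscmyES   [Y -> y]
sscmyES => sscmysS   [E -> s]
sscmysS => sscmyscm   [S -> c m]

S=>EES=>SYES=>EESYES=>sESYES=>ssSYES=>sscmYES=>sscmyES=>sscmysS=>sscmyscm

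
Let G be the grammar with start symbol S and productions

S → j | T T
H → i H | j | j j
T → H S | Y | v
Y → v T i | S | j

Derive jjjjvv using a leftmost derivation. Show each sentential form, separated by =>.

S=>TT=>HST=>jjST=>jjTTT=>jjHSTT=>jjjSTT=>jjjjTT=>jjjjvT=>jjjjvv

S => TT   [S → T T]
TT => HST   [T → H S]
HST => jjST   [H → j j]
jjST => jjTTT   [S → T T]
jjTTT => jjHSTT   [T → H S]
jjHSTT => jjjSTT   [H → j]
jjjSTT => jjjjTT   [S → j]
jjjjTT => jjjjvT   [T → v]
jjjjvT => jjjjvv   [T → v]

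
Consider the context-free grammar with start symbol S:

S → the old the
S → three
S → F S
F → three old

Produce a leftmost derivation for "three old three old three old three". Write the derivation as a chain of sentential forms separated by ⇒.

S ⇒ F S ⇒ three old S ⇒ three old F S ⇒ three old three old S ⇒ three old three old F S ⇒ three old three old three old S ⇒ three old three old three old three

S ⇒ F S   [S → F S]
F S ⇒ three old S   [F → three old]
three old S ⇒ three old F S   [S → F S]
three old F S ⇒ three old three old S   [F → three old]
three old three old S ⇒ three old three old F S   [S → F S]
three old three old F S ⇒ three old three old three old S   [F → three old]
three old three old three old S ⇒ three old three old three old three   [S → three]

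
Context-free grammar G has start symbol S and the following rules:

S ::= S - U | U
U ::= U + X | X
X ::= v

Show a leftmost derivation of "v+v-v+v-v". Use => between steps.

S=>S-U=>S-U-U=>U-U-U=>U+X-U-U=>X+X-U-U=>v+X-U-U=>v+v-U-U=>v+v-U+X-U=>v+v-X+X-U=>v+v-v+X-U=>v+v-v+v-U=>v+v-v+v-X=>v+v-v+v-v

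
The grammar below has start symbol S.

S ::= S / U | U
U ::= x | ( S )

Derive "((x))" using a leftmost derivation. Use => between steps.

S => U => (S) => (U) => ((S)) => ((U)) => ((x))

S => U   [S ::= U]
U => (S)   [U ::= ( S )]
(S) => (U)   [S ::= U]
(U) => ((S))   [U ::= ( S )]
((S)) => ((U))   [S ::= U]
((U)) => ((x))   [U ::= x]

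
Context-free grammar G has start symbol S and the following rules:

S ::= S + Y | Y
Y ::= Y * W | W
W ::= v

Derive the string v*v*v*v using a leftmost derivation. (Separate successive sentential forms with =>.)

S => Y   [S ::= Y]
Y => Y*W   [Y ::= Y * W]
Y*W => Y*W*W   [Y ::= Y * W]
Y*W*W => Y*W*W*W   [Y ::= Y * W]
Y*W*W*W => W*W*W*W   [Y ::= W]
W*W*W*W => v*W*W*W   [W ::= v]
v*W*W*W => v*v*W*W   [W ::= v]
v*v*W*W => v*v*v*W   [W ::= v]
v*v*v*W => v*v*v*v   [W ::= v]

S => Y => Y*W => Y*W*W => Y*W*W*W => W*W*W*W => v*W*W*W => v*v*W*W => v*v*v*W => v*v*v*v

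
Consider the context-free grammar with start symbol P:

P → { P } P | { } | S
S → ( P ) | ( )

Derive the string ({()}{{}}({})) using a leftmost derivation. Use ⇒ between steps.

P⇒S⇒(P)⇒({P}P)⇒({S}P)⇒({()}P)⇒({()}{P}P)⇒({()}{{}}P)⇒({()}{{}}S)⇒({()}{{}}(P))⇒({()}{{}}({}))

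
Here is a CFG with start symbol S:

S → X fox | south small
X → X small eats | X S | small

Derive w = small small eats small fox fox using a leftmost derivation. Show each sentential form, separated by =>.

S => X fox => X S fox => X small eats S fox => small small eats S fox => small small eats X fox fox => small small eats small fox fox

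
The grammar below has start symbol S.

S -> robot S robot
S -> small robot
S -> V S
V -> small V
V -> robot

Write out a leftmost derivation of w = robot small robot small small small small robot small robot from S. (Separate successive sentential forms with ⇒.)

S ⇒ V S   [S -> V S]
V S ⇒ robot S   [V -> robot]
robot S ⇒ robot V S   [S -> V S]
robot V S ⇒ robot small V S   [V -> small V]
robot small V S ⇒ robot small robot S   [V -> robot]
robot small robot S ⇒ robot small robot V S   [S -> V S]
robot small robot V S ⇒ robot small robot small V S   [V -> small V]
robot small robot small V S ⇒ robot small robot small small V S   [V -> small V]
robot small robot small small V S ⇒ robot small robot small small small V S   [V -> small V]
robot small robot small small small V S ⇒ robot small robot small small small small V S   [V -> small V]
robot small robot small small small small V S ⇒ robot small robot small small small small robot S   [V -> robot]
robot small robot small small small small robot S ⇒ robot small robot small small small small robot small robot   [S -> small robot]

S ⇒ V S ⇒ robot S ⇒ robot V S ⇒ robot small V S ⇒ robot small robot S ⇒ robot small robot V S ⇒ robot small robot small V S ⇒ robot small robot small small V S ⇒ robot small robot small small small V S ⇒ robot small robot small small small small V S ⇒ robot small robot small small small small robot S ⇒ robot small robot small small small small robot small robot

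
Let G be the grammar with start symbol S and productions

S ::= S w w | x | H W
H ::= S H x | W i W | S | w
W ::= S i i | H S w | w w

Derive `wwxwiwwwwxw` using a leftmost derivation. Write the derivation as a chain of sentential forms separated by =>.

S => HW => wW => wHSw => wSSw => wHWSw => wWiWWSw => wHSwiWWSw => wwSwiWWSw => wwxwiWWSw => wwxwiwwWSw => wwxwiwwwwSw => wwxwiwwwwxw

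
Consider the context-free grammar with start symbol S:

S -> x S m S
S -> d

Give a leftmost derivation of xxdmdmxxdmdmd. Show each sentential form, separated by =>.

S => xSmS => xxSmSmS => xxdmSmS => xxdmdmS => xxdmdmxSmS => xxdmdmxxSmSmS => xxdmdmxxdmSmS => xxdmdmxxdmdmS => xxdmdmxxdmdmd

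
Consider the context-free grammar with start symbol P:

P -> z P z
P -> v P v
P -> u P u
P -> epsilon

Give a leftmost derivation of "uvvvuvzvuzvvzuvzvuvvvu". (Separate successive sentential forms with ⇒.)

P⇒uPu⇒uvPvu⇒uvvPvvu⇒uvvvPvvvu⇒uvvvuPuvvvu⇒uvvvuvPvuvvvu⇒uvvvuvzPzvuvvvu⇒uvvvuvzvPvzvuvvvu⇒uvvvuvzvuPuvzvuvvvu⇒uvvvuvzvuzPzuvzvuvvvu⇒uvvvuvzvuzvPvzuvzvuvvvu⇒uvvvuvzvuzvvzuvzvuvvvu

P ⇒ uPu   [P -> u P u]
uPu ⇒ uvPvu   [P -> v P v]
uvPvu ⇒ uvvPvvu   [P -> v P v]
uvvPvvu ⇒ uvvvPvvvu   [P -> v P v]
uvvvPvvvu ⇒ uvvvuPuvvvu   [P -> u P u]
uvvvuPuvvvu ⇒ uvvvuvPvuvvvu   [P -> v P v]
uvvvuvPvuvvvu ⇒ uvvvuvzPzvuvvvu   [P -> z P z]
uvvvuvzPzvuvvvu ⇒ uvvvuvzvPvzvuvvvu   [P -> v P v]
uvvvuvzvPvzvuvvvu ⇒ uvvvuvzvuPuvzvuvvvu   [P -> u P u]
uvvvuvzvuPuvzvuvvvu ⇒ uvvvuvzvuzPzuvzvuvvvu   [P -> z P z]
uvvvuvzvuzPzuvzvuvvvu ⇒ uvvvuvzvuzvPvzuvzvuvvvu   [P -> v P v]
uvvvuvzvuzvPvzuvzvuvvvu ⇒ uvvvuvzvuzvvzuvzvuvvvu   [P -> epsilon]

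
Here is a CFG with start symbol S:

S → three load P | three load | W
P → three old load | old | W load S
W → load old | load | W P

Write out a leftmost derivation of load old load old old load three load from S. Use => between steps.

S => W   [S → W]
W => W P   [W → W P]
W P => load old P   [W → load old]
load old P => load old W load S   [P → W load S]
load old W load S => load old W P load S   [W → W P]
load old W P load S => load old W P P load S   [W → W P]
load old W P P load S => load old load P P load S   [W → load]
load old load P P load S => load old load old P load S   [P → old]
load old load old P load S => load old load old old load S   [P → old]
load old load old old load S => load old load old old load three load   [S → three load]

S => W => W P => load old P => load old W load S => load old W P load S => load old W P P load S => load old load P P load S => load old load old P load S => load old load old old load S => load old load old old load three load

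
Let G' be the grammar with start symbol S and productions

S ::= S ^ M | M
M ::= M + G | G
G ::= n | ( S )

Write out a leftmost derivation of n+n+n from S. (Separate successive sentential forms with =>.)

S => M   [S ::= M]
M => M+G   [M ::= M + G]
M+G => M+G+G   [M ::= M + G]
M+G+G => G+G+G   [M ::= G]
G+G+G => n+G+G   [G ::= n]
n+G+G => n+n+G   [G ::= n]
n+n+G => n+n+n   [G ::= n]

S=>M=>M+G=>M+G+G=>G+G+G=>n+G+G=>n+n+G=>n+n+n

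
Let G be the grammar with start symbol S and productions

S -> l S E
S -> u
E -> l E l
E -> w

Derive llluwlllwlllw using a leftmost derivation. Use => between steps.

S => lSE   [S -> l S E]
lSE => llSEE   [S -> l S E]
llSEE => lllSEEE   [S -> l S E]
lllSEEE => llluEEE   [S -> u]
llluEEE => llluwEE   [E -> w]
llluwEE => llluwlElE   [E -> l E l]
llluwlElE => llluwllEllE   [E -> l E l]
llluwllEllE => llluwlllElllE   [E -> l E l]
llluwlllElllE => llluwlllwlllE   [E -> w]
llluwlllwlllE => llluwlllwlllw   [E -> w]

S => lSE => llSEE => lllSEEE => llluEEE => llluwEE => llluwlElE => llluwllEllE => llluwlllElllE => llluwlllwlllE => llluwlllwlllw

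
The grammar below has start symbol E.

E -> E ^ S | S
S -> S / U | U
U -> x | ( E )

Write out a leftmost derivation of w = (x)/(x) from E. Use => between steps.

E=>S=>S/U=>U/U=>(E)/U=>(S)/U=>(U)/U=>(x)/U=>(x)/(E)=>(x)/(S)=>(x)/(U)=>(x)/(x)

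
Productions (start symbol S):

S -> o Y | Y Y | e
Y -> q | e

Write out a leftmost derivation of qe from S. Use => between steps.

S => YY   [S -> Y Y]
YY => qY   [Y -> q]
qY => qe   [Y -> e]

S => YY => qY => qe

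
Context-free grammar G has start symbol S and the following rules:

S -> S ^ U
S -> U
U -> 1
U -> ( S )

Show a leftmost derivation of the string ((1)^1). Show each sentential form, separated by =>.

S => U => (S) => (S^U) => (U^U) => ((S)^U) => ((U)^U) => ((1)^U) => ((1)^1)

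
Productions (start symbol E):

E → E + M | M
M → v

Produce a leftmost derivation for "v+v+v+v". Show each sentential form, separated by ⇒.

E ⇒ E+M ⇒ E+M+M ⇒ E+M+M+M ⇒ M+M+M+M ⇒ v+M+M+M ⇒ v+v+M+M ⇒ v+v+v+M ⇒ v+v+v+v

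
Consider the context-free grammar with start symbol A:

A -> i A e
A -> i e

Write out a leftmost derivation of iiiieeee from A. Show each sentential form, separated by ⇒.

A⇒iAe⇒iiAee⇒iiiAeee⇒iiiieeee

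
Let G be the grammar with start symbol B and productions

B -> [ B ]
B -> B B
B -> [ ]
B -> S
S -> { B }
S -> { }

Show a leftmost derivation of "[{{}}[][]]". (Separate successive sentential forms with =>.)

B => [B]   [B -> [ B ]]
[B] => [BB]   [B -> B B]
[BB] => [BBB]   [B -> B B]
[BBB] => [SBB]   [B -> S]
[SBB] => [{B}BB]   [S -> { B }]
[{B}BB] => [{S}BB]   [B -> S]
[{S}BB] => [{{}}BB]   [S -> { }]
[{{}}BB] => [{{}}[]B]   [B -> [ ]]
[{{}}[]B] => [{{}}[][]]   [B -> [ ]]

B => [B] => [BB] => [BBB] => [SBB] => [{B}BB] => [{S}BB] => [{{}}BB] => [{{}}[]B] => [{{}}[][]]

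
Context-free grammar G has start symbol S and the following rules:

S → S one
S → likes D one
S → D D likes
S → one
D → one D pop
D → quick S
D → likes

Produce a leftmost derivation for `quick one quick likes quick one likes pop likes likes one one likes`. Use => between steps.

S => D D likes => quick S D likes => quick one D likes => quick one quick S likes => quick one quick S one likes => quick one quick likes D one one likes => quick one quick likes quick S one one likes => quick one quick likes quick D D likes one one likes => quick one quick likes quick one D pop D likes one one likes => quick one quick likes quick one likes pop D likes one one likes => quick one quick likes quick one likes pop likes likes one one likes

S => D D likes   [S → D D likes]
D D likes => quick S D likes   [D → quick S]
quick S D likes => quick one D likes   [S → one]
quick one D likes => quick one quick S likes   [D → quick S]
quick one quick S likes => quick one quick S one likes   [S → S one]
quick one quick S one likes => quick one quick likes D one one likes   [S → likes D one]
quick one quick likes D one one likes => quick one quick likes quick S one one likes   [D → quick S]
quick one quick likes quick S one one likes => quick one quick likes quick D D likes one one likes   [S → D D likes]
quick one quick likes quick D D likes one one likes => quick one quick likes quick one D pop D likes one one likes   [D → one D pop]
quick one quick likes quick one D pop D likes one one likes => quick one quick likes quick one likes pop D likes one one likes   [D → likes]
quick one quick likes quick one likes pop D likes one one likes => quick one quick likes quick one likes pop likes likes one one likes   [D → likes]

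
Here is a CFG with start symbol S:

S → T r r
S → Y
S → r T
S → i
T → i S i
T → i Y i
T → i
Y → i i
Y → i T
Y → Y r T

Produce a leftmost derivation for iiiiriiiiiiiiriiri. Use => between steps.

S => Y => YrT => iTrT => iiYirT => iiYrTirT => iiiTrTirT => iiiiSirTirT => iiiirTirTirT => iiiiriYiirTirT => iiiiriiTiirTirT => iiiiriiiYiiirTirT => iiiiriiiiiiiirTirT => iiiiriiiiiiiiriirT => iiiiriiiiiiiiriiri

S => Y   [S → Y]
Y => YrT   [Y → Y r T]
YrT => iTrT   [Y → i T]
iTrT => iiYirT   [T → i Y i]
iiYirT => iiYrTirT   [Y → Y r T]
iiYrTirT => iiiTrTirT   [Y → i T]
iiiTrTirT => iiiiSirTirT   [T → i S i]
iiiiSirTirT => iiiirTirTirT   [S → r T]
iiiirTirTirT => iiiiriYiirTirT   [T → i Y i]
iiiiriYiirTirT => iiiiriiTiirTirT   [Y → i T]
iiiiriiTiirTirT => iiiiriiiYiiirTirT   [T → i Y i]
iiiiriiiYiiirTirT => iiiiriiiiiiiirTirT   [Y → i i]
iiiiriiiiiiiirTirT => iiiiriiiiiiiiriirT   [T → i]
iiiiriiiiiiiiriirT => iiiiriiiiiiiiriiri   [T → i]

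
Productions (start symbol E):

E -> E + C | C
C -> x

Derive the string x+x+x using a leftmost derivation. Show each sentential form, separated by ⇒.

E ⇒ E+C   [E -> E + C]
E+C ⇒ E+C+C   [E -> E + C]
E+C+C ⇒ C+C+C   [E -> C]
C+C+C ⇒ x+C+C   [C -> x]
x+C+C ⇒ x+x+C   [C -> x]
x+x+C ⇒ x+x+x   [C -> x]

E⇒E+C⇒E+C+C⇒C+C+C⇒x+C+C⇒x+x+C⇒x+x+x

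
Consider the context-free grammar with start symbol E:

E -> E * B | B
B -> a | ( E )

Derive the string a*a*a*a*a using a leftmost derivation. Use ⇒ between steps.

E⇒E*B⇒E*B*B⇒E*B*B*B⇒E*B*B*B*B⇒B*B*B*B*B⇒a*B*B*B*B⇒a*a*B*B*B⇒a*a*a*B*B⇒a*a*a*a*B⇒a*a*a*a*a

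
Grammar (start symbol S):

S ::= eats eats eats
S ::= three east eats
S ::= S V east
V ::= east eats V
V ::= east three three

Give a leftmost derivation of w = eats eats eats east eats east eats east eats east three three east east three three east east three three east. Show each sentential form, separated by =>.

S => S V east   [S ::= S V east]
S V east => S V east V east   [S ::= S V east]
S V east V east => S V east V east V east   [S ::= S V east]
S V east V east V east => eats eats eats V east V east V east   [S ::= eats eats eats]
eats eats eats V east V east V east => eats eats eats east eats V east V east V east   [V ::= east eats V]
eats eats eats east eats V east V east V east => eats eats eats east eats east eats V east V east V east   [V ::= east eats V]
eats eats eats east eats east eats V east V east V east => eats eats eats east eats east eats east eats V east V east V east   [V ::= east eats V]
eats eats eats east eats east eats east eats V east V east V east => eats eats eats east eats east eats east eats east three three east V east V east   [V ::= east three three]
eats eats eats east eats east eats east eats east three three east V east V east => eats eats eats east eats east eats east eats east three three east east three three east V east   [V ::= east three three]
eats eats eats east eats east eats east eats east three three east east three three east V east => eats eats eats east eats east eats east eats east three three east east three three east east three three east   [V ::= east three three]

S => S V east => S V east V east => S V east V east V east => eats eats eats V east V east V east => eats eats eats east eats V east V east V east => eats eats eats east eats east eats V east V east V east => eats eats eats east eats east eats east eats V east V east V east => eats eats eats east eats east eats east eats east three three east V east V east => eats eats eats east eats east eats east eats east three three east east three three east V east => eats eats eats east eats east eats east eats east three three east east three three east east three three east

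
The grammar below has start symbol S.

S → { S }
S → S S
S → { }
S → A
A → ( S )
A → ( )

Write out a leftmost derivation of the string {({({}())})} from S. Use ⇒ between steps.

S⇒{S}⇒{A}⇒{(S)}⇒{({S})}⇒{({A})}⇒{({(S)})}⇒{({(SS)})}⇒{({({}S)})}⇒{({({}A)})}⇒{({({}())})}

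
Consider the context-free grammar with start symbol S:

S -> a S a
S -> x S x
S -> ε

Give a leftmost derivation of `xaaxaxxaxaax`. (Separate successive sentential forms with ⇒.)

S ⇒ xSx   [S -> x S x]
xSx ⇒ xaSax   [S -> a S a]
xaSax ⇒ xaaSaax   [S -> a S a]
xaaSaax ⇒ xaaxSxaax   [S -> x S x]
xaaxSxaax ⇒ xaaxaSaxaax   [S -> a S a]
xaaxaSaxaax ⇒ xaaxaxSxaxaax   [S -> x S x]
xaaxaxSxaxaax ⇒ xaaxaxxaxaax   [S -> ε]

S ⇒ xSx ⇒ xaSax ⇒ xaaSaax ⇒ xaaxSxaax ⇒ xaaxaSaxaax ⇒ xaaxaxSxaxaax ⇒ xaaxaxxaxaax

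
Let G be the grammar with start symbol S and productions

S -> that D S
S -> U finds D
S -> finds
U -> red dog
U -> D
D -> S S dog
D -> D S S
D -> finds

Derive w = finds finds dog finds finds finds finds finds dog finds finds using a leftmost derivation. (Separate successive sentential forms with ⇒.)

S ⇒ U finds D ⇒ D finds D ⇒ S S dog finds D ⇒ U finds D S dog finds D ⇒ D finds D S dog finds D ⇒ D S S finds D S dog finds D ⇒ S S dog S S finds D S dog finds D ⇒ finds S dog S S finds D S dog finds D ⇒ finds finds dog S S finds D S dog finds D ⇒ finds finds dog finds S finds D S dog finds D ⇒ finds finds dog finds finds finds D S dog finds D ⇒ finds finds dog finds finds finds finds S dog finds D ⇒ finds finds dog finds finds finds finds finds dog finds D ⇒ finds finds dog finds finds finds finds finds dog finds finds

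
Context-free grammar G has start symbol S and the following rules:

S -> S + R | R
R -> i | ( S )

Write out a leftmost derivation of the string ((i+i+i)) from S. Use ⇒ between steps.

S ⇒ R   [S -> R]
R ⇒ (S)   [R -> ( S )]
(S) ⇒ (R)   [S -> R]
(R) ⇒ ((S))   [R -> ( S )]
((S)) ⇒ ((S+R))   [S -> S + R]
((S+R)) ⇒ ((S+R+R))   [S -> S + R]
((S+R+R)) ⇒ ((R+R+R))   [S -> R]
((R+R+R)) ⇒ ((i+R+R))   [R -> i]
((i+R+R)) ⇒ ((i+i+R))   [R -> i]
((i+i+R)) ⇒ ((i+i+i))   [R -> i]

S⇒R⇒(S)⇒(R)⇒((S))⇒((S+R))⇒((S+R+R))⇒((R+R+R))⇒((i+R+R))⇒((i+i+R))⇒((i+i+i))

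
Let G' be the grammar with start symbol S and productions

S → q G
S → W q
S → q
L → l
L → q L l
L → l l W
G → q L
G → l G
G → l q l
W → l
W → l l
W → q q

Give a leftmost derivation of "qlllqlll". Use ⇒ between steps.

S ⇒ qG ⇒ qlG ⇒ qllG ⇒ qlllG ⇒ qlllqL ⇒ qlllqllW ⇒ qlllqlll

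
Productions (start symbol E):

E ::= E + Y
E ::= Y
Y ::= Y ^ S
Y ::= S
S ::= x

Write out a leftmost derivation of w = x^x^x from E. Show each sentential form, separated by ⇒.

E ⇒ Y   [E ::= Y]
Y ⇒ Y^S   [Y ::= Y ^ S]
Y^S ⇒ Y^S^S   [Y ::= Y ^ S]
Y^S^S ⇒ S^S^S   [Y ::= S]
S^S^S ⇒ x^S^S   [S ::= x]
x^S^S ⇒ x^x^S   [S ::= x]
x^x^S ⇒ x^x^x   [S ::= x]

E⇒Y⇒Y^S⇒Y^S^S⇒S^S^S⇒x^S^S⇒x^x^S⇒x^x^x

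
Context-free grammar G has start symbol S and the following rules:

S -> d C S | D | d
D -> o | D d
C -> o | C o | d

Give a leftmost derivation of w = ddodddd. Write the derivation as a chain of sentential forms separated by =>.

S => dCS   [S -> d C S]
dCS => ddS   [C -> d]
ddS => ddD   [S -> D]
ddD => ddDd   [D -> D d]
ddDd => ddDdd   [D -> D d]
ddDdd => ddDddd   [D -> D d]
ddDddd => ddDdddd   [D -> D d]
ddDdddd => ddodddd   [D -> o]

S => dCS => ddS => ddD => ddDd => ddDdd => ddDddd => ddDdddd => ddodddd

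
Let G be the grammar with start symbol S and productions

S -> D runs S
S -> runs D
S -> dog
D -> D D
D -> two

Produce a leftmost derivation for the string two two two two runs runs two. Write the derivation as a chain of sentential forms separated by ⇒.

S ⇒ D runs S ⇒ D D runs S ⇒ two D runs S ⇒ two D D runs S ⇒ two D D D runs S ⇒ two two D D runs S ⇒ two two two D runs S ⇒ two two two two runs S ⇒ two two two two runs runs D ⇒ two two two two runs runs two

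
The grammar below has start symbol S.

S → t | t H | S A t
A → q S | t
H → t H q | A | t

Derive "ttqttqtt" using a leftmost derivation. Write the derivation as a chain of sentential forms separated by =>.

S => SAt => tHAt => ttHqAt => ttAqAt => ttqSqAt => ttqtHqAt => ttqtAqAt => ttqttqAt => ttqttqtt

S => SAt   [S → S A t]
SAt => tHAt   [S → t H]
tHAt => ttHqAt   [H → t H q]
ttHqAt => ttAqAt   [H → A]
ttAqAt => ttqSqAt   [A → q S]
ttqSqAt => ttqtHqAt   [S → t H]
ttqtHqAt => ttqtAqAt   [H → A]
ttqtAqAt => ttqttqAt   [A → t]
ttqttqAt => ttqttqtt   [A → t]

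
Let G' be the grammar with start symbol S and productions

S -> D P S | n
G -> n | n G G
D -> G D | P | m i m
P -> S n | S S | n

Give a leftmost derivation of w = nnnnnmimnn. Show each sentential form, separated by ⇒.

S ⇒ DPS ⇒ GDPS ⇒ nGGDPS ⇒ nnGGGDPS ⇒ nnnGGDPS ⇒ nnnnGDPS ⇒ nnnnnDPS ⇒ nnnnnmimPS ⇒ nnnnnmimnS ⇒ nnnnnmimnn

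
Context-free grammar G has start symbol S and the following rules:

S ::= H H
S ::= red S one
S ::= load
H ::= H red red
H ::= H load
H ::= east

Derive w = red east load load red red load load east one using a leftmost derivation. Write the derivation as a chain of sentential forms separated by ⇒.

S ⇒ red S one   [S ::= red S one]
red S one ⇒ red H H one   [S ::= H H]
red H H one ⇒ red H load H one   [H ::= H load]
red H load H one ⇒ red H load load H one   [H ::= H load]
red H load load H one ⇒ red H red red load load H one   [H ::= H red red]
red H red red load load H one ⇒ red H load red red load load H one   [H ::= H load]
red H load red red load load H one ⇒ red H load load red red load load H one   [H ::= H load]
red H load load red red load load H one ⇒ red east load load red red load load H one   [H ::= east]
red east load load red red load load H one ⇒ red east load load red red load load east one   [H ::= east]

S ⇒ red S one ⇒ red H H one ⇒ red H load H one ⇒ red H load load H one ⇒ red H red red load load H one ⇒ red H load red red load load H one ⇒ red H load load red red load load H one ⇒ red east load load red red load load H one ⇒ red east load load red red load load east one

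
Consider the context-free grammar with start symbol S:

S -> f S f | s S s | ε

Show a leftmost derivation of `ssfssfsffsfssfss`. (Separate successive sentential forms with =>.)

S => sSs   [S -> s S s]
sSs => ssSss   [S -> s S s]
ssSss => ssfSfss   [S -> f S f]
ssfSfss => ssfsSsfss   [S -> s S s]
ssfsSsfss => ssfssSssfss   [S -> s S s]
ssfssSssfss => ssfssfSfssfss   [S -> f S f]
ssfssfSfssfss => ssfssfsSsfssfss   [S -> s S s]
ssfssfsSsfssfss => ssfssfsfSfsfssfss   [S -> f S f]
ssfssfsfSfsfssfss => ssfssfsffsfssfss   [S -> ε]

S=>sSs=>ssSss=>ssfSfss=>ssfsSsfss=>ssfssSssfss=>ssfssfSfssfss=>ssfssfsSsfssfss=>ssfssfsfSfsfssfss=>ssfssfsffsfssfss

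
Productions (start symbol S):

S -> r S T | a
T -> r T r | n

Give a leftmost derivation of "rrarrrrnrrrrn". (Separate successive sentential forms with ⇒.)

S⇒rST⇒rrSTT⇒rraTT⇒rrarTrT⇒rrarrTrrT⇒rrarrrTrrrT⇒rrarrrrTrrrrT⇒rrarrrrnrrrrT⇒rrarrrrnrrrrn

S ⇒ rST   [S -> r S T]
rST ⇒ rrSTT   [S -> r S T]
rrSTT ⇒ rraTT   [S -> a]
rraTT ⇒ rrarTrT   [T -> r T r]
rrarTrT ⇒ rrarrTrrT   [T -> r T r]
rrarrTrrT ⇒ rrarrrTrrrT   [T -> r T r]
rrarrrTrrrT ⇒ rrarrrrTrrrrT   [T -> r T r]
rrarrrrTrrrrT ⇒ rrarrrrnrrrrT   [T -> n]
rrarrrrnrrrrT ⇒ rrarrrrnrrrrn   [T -> n]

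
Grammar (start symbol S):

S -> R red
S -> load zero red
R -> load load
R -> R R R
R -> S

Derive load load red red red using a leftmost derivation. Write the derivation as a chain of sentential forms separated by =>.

S => R red   [S -> R red]
R red => S red   [R -> S]
S red => R red red   [S -> R red]
R red red => S red red   [R -> S]
S red red => R red red red   [S -> R red]
R red red red => load load red red red   [R -> load load]

S => R red => S red => R red red => S red red => R red red red => load load red red red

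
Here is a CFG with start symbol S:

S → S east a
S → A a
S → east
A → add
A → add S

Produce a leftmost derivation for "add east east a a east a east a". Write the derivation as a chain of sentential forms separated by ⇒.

S ⇒ S east a ⇒ S east a east a ⇒ A a east a east a ⇒ add S a east a east a ⇒ add S east a a east a east a ⇒ add east east a a east a east a

S ⇒ S east a   [S → S east a]
S east a ⇒ S east a east a   [S → S east a]
S east a east a ⇒ A a east a east a   [S → A a]
A a east a east a ⇒ add S a east a east a   [A → add S]
add S a east a east a ⇒ add S east a a east a east a   [S → S east a]
add S east a a east a east a ⇒ add east east a a east a east a   [S → east]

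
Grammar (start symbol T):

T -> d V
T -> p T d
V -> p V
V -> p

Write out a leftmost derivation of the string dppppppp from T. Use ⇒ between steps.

T⇒dV⇒dpV⇒dppV⇒dpppV⇒dppppV⇒dpppppV⇒dppppppV⇒dppppppp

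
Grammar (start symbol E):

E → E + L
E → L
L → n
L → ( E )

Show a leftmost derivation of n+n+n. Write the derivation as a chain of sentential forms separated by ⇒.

E ⇒ E+L   [E → E + L]
E+L ⇒ E+L+L   [E → E + L]
E+L+L ⇒ L+L+L   [E → L]
L+L+L ⇒ n+L+L   [L → n]
n+L+L ⇒ n+n+L   [L → n]
n+n+L ⇒ n+n+n   [L → n]

E ⇒ E+L ⇒ E+L+L ⇒ L+L+L ⇒ n+L+L ⇒ n+n+L ⇒ n+n+n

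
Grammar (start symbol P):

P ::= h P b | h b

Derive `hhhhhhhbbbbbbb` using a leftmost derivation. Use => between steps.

P => hPb => hhPbb => hhhPbbb => hhhhPbbbb => hhhhhPbbbbb => hhhhhhPbbbbbb => hhhhhhhbbbbbbb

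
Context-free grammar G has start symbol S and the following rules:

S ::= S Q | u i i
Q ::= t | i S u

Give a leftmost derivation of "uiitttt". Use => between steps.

S => SQ => SQQ => SQQQ => SQQQQ => uiiQQQQ => uiitQQQ => uiittQQ => uiitttQ => uiitttt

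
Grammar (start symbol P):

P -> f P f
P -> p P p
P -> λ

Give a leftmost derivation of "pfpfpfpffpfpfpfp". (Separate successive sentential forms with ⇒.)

P ⇒ pPp ⇒ pfPfp ⇒ pfpPpfp ⇒ pfpfPfpfp ⇒ pfpfpPpfpfp ⇒ pfpfpfPfpfpfp ⇒ pfpfpfpPpfpfpfp ⇒ pfpfpfpfPfpfpfpfp ⇒ pfpfpfpffpfpfpfp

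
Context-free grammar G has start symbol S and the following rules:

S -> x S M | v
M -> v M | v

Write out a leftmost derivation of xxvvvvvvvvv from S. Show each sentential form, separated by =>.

S => xSM   [S -> x S M]
xSM => xxSMM   [S -> x S M]
xxSMM => xxvMM   [S -> v]
xxvMM => xxvvMM   [M -> v M]
xxvvMM => xxvvvMM   [M -> v M]
xxvvvMM => xxvvvvMM   [M -> v M]
xxvvvvMM => xxvvvvvMM   [M -> v M]
xxvvvvvMM => xxvvvvvvMM   [M -> v M]
xxvvvvvvMM => xxvvvvvvvMM   [M -> v M]
xxvvvvvvvMM => xxvvvvvvvvM   [M -> v]
xxvvvvvvvvM => xxvvvvvvvvv   [M -> v]

S => xSM => xxSMM => xxvMM => xxvvMM => xxvvvMM => xxvvvvMM => xxvvvvvMM => xxvvvvvvMM => xxvvvvvvvMM => xxvvvvvvvvM => xxvvvvvvvvv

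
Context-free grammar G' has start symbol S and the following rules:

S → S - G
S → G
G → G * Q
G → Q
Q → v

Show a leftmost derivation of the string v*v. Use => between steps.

S => G   [S → G]
G => G*Q   [G → G * Q]
G*Q => Q*Q   [G → Q]
Q*Q => v*Q   [Q → v]
v*Q => v*v   [Q → v]

S => G => G*Q => Q*Q => v*Q => v*v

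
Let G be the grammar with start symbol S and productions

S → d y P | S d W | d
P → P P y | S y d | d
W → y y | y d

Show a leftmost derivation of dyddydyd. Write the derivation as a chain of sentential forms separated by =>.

S => dyP => dySyd => dySdWyd => dyddWyd => dyddydyd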